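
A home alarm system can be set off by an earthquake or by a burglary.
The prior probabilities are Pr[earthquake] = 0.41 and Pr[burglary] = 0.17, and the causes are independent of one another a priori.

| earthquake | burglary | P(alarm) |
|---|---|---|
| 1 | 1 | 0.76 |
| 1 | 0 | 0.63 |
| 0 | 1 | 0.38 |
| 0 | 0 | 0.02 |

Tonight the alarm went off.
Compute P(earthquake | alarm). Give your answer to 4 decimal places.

By total probability over the 4 (earthquake, burglary) configurations:
  P(alarm) = 0.02·0.59·0.83 + 0.38·0.59·0.17 + 0.63·0.41·0.83 + 0.76·0.41·0.17
        = 0.009794 + 0.038114 + 0.214389 + 0.052972 = 0.315269
Keeping only the earthquake-present terms gives 0.267361, so
  P(earthquake | alarm) = 0.267361 / 0.315269 ≈ 0.8480

P(earthquake | alarm) ≈ 0.8480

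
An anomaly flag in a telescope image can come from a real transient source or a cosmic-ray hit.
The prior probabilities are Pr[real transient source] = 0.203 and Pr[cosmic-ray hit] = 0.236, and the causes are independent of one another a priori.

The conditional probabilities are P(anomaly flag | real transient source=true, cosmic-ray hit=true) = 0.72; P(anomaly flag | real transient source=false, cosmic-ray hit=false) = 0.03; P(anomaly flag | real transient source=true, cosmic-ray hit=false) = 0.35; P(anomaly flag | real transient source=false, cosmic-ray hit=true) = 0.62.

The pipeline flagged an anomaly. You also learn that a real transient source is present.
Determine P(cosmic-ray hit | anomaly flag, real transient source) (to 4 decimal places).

P(cosmic-ray hit | anomaly flag, real transient source) ≈ 0.3885

Weight on cosmic-ray hit=true, given the evidence: 0.72×0.236 = 0.169920
The normalizing constant is 0.35×0.764 + 0.72×0.236 = 0.437320
P(cosmic-ray hit | anomaly flag, real transient source) = 0.169920/0.437320 ≈ 0.3885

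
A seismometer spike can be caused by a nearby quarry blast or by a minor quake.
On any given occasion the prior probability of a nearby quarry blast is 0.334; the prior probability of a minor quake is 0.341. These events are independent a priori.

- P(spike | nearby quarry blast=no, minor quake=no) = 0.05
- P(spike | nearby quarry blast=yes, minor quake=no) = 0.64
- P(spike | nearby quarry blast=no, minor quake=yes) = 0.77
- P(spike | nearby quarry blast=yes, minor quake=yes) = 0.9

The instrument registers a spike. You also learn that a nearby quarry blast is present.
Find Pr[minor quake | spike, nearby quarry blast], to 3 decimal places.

Pr[minor quake | spike, nearby quarry blast] ≈ 0.421

For the numerator, keep only minor quake=true terms: 0.9×0.341 = 0.306900
Normalizer over all consistent configurations: 0.64×0.659 + 0.9×0.341 = 0.728660
P(minor quake | spike, nearby quarry blast) = 0.306900/0.728660 ≈ 0.421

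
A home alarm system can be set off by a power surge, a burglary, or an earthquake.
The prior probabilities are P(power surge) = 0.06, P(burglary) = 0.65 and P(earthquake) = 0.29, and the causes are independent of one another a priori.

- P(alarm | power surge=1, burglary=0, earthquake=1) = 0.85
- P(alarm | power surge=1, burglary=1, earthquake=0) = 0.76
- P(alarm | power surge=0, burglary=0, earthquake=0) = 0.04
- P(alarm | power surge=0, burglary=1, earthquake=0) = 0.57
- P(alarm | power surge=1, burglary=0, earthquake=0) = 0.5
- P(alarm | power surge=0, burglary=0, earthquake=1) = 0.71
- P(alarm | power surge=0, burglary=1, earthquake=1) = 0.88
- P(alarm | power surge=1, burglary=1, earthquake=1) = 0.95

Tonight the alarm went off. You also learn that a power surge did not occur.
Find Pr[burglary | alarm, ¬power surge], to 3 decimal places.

Pr[burglary | alarm, ¬power surge] ≈ 0.840

Weight on burglary=true, given the evidence: 0.263055 + 0.165880 = 0.428935
Normalizer over all consistent configurations: 0.04×0.35×0.71 + 0.71×0.35×0.29 + 0.57×0.65×0.71 + 0.88×0.65×0.29 = 0.510940
Posterior = 0.428935 / 0.510940 ≈ 0.840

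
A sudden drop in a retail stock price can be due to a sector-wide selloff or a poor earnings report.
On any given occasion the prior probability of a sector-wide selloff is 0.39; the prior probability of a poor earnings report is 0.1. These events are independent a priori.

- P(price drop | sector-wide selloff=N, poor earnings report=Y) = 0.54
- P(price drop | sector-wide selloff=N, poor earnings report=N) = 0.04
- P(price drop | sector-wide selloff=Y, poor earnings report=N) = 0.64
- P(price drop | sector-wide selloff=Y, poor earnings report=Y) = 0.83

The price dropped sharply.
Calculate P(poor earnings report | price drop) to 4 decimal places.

By total probability over the 4 (sector-wide selloff, poor earnings report) configurations:
  P(price drop) = 0.04·0.61·0.9 + 0.54·0.61·0.1 + 0.64·0.39·0.9 + 0.83·0.39·0.1
        = 0.021960 + 0.032940 + 0.224640 + 0.032370 = 0.311910
Keeping only the poor earnings report-present terms gives 0.065310, so
  P(poor earnings report | price drop) = 0.065310 / 0.311910 ≈ 0.2094

P(poor earnings report | price drop) ≈ 0.2094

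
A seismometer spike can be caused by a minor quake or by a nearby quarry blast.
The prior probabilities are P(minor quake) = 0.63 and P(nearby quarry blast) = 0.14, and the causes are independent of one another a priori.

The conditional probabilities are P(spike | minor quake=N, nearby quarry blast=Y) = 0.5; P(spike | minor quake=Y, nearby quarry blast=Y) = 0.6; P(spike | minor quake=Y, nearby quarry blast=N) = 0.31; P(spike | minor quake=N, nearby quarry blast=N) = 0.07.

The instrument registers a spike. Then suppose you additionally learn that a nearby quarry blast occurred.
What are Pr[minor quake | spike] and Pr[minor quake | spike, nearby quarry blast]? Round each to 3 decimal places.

Pr[minor quake | spike] ≈ 0.821; Pr[minor quake | spike, nearby quarry blast] ≈ 0.671

Numerator (weight on configurations with minor quake): 0.167958 + 0.052920 = 0.220878
Denominator P(spike): 0.07*0.37*0.86 + 0.5*0.37*0.14 + 0.31*0.63*0.86 + 0.6*0.63*0.14 = 0.269052
P(minor quake | spike) = 0.220878/0.269052 ≈ 0.821

With the extra evidence:
Enumerate both values of minor quake and weight by the priors:
  P(spike | nearby quarry blast) = 0.5×0.37 + 0.6×0.63
        = 0.185000 + 0.378000 = 0.563000
The terms with minor quake present sum to 0.378000, so
  P(minor quake | spike, nearby quarry blast) = 0.378000 / 0.563000 ≈ 0.671
— nearby quarry blast explains away the evidence for minor quake.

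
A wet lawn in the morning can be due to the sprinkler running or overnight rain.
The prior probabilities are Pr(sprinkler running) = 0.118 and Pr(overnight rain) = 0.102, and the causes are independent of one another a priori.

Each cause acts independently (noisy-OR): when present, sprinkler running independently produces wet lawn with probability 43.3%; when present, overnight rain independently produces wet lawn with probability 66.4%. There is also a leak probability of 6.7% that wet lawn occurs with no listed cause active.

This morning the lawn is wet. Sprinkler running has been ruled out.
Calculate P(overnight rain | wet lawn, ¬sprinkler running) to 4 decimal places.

Under noisy-OR, P(wet lawn | causes) = 1 − (1−0.067)·∏(1−qᵢ) over the active causes.
For the numerator, keep only overnight rain=true terms: 0.686512*0.102 = 0.070024
Denominator P(wet lawn | ¬sprinkler running): 0.067*0.898 + 0.686512*0.102 = 0.130190
P(overnight rain | wet lawn, ¬sprinkler running) = 0.070024/0.130190 ≈ 0.5379

P(overnight rain | wet lawn, ¬sprinkler running) ≈ 0.5379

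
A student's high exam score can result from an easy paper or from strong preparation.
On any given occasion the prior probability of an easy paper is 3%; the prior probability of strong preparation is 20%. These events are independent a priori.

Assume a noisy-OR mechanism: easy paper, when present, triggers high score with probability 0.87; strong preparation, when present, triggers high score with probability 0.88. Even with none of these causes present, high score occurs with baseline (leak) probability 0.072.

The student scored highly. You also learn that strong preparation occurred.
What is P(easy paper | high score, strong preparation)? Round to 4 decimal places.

Under noisy-OR, P(high score | causes) = 1 − (1−0.072)·∏(1−qᵢ) over the active causes.
P(high score | strong preparation) = 0.88864*0.97 + 0.985523*0.03 = 0.861981 + 0.029566 = 0.891547
Restricting to configurations with easy paper present: 0.985523*0.03 = 0.029566.
So P(easy paper | high score, strong preparation) = 0.029566/0.891547 ≈ 0.0332.

P(easy paper | high score, strong preparation) ≈ 0.0332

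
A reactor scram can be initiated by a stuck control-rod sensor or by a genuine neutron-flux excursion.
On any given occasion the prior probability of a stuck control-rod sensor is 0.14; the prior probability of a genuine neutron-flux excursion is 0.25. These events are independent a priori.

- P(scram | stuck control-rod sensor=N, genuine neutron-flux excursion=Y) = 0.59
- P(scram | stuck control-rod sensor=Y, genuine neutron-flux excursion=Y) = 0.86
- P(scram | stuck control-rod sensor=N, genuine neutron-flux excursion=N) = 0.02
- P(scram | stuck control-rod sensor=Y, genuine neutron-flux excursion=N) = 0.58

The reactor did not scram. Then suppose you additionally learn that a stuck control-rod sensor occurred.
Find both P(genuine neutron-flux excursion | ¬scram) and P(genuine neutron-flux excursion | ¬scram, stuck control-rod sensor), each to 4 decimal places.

P(genuine neutron-flux excursion | ¬scram) ≈ 0.1210; P(genuine neutron-flux excursion | ¬scram, stuck control-rod sensor) ≈ 0.1000

P(¬scram) = 0.98×0.86×0.75 + 0.41×0.86×0.25 + 0.42×0.14×0.75 + 0.14×0.14×0.25 = 0.632100 + 0.088150 + 0.044100 + 0.004900 = 0.769250
Of this, 0.093050 comes from 0.088150 + 0.004900 (the genuine neutron-flux excursion=true cases).
So P(genuine neutron-flux excursion | ¬scram) = 0.093050/0.769250 ≈ 0.1210.

Now also conditioning on stuck control-rod sensor=true:
P(¬scram | stuck control-rod sensor) = 0.42×0.75 + 0.14×0.25 = 0.315000 + 0.035000 = 0.350000
Restricting to configurations with genuine neutron-flux excursion present: 0.14×0.25 = 0.035000.
So P(genuine neutron-flux excursion | ¬scram, stuck control-rod sensor) = 0.035000/0.350000 ≈ 0.1000.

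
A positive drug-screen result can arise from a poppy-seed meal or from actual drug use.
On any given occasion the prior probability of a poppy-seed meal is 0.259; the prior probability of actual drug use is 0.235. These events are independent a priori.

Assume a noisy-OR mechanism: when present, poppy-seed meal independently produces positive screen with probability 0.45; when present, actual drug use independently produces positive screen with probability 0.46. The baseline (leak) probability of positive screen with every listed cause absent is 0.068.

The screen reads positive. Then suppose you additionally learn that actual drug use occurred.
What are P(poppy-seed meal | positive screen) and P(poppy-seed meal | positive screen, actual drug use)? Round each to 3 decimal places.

P(poppy-seed meal | positive screen) ≈ 0.529; P(poppy-seed meal | positive screen, actual drug use) ≈ 0.337

Under noisy-OR, P(positive screen | causes) = 1 − (1−0.068)·∏(1−qᵢ) over the active causes.
P(positive screen) = 0.068*0.741*0.765 + 0.49672*0.741*0.235 + 0.4874*0.259*0.765 + 0.723196*0.259*0.235 = 0.038547 + 0.086496 + 0.096571 + 0.044017 = 0.265631
Restricting to configurations with poppy-seed meal present: 0.096571 + 0.044017 = 0.140588.
Hence the posterior is 0.140588/0.265631 ≈ 0.529.

With the extra evidence:
P(positive screen | actual drug use) = 0.49672×0.741 + 0.723196×0.259 = 0.368070 + 0.187308 = 0.555378
Restricting to configurations with poppy-seed meal present: 0.723196×0.259 = 0.187308.
Hence the posterior is 0.187308/0.555378 ≈ 0.337.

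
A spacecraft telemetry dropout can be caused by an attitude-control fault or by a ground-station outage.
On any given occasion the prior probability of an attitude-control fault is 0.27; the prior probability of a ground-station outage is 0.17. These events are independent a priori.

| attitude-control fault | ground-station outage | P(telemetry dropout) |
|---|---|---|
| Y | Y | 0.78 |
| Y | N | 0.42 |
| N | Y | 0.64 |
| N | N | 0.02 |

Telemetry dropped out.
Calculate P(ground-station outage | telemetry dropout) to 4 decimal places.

P(telemetry dropout) = 0.02*0.73*0.83 + 0.64*0.73*0.17 + 0.42*0.27*0.83 + 0.78*0.27*0.17 = 0.012118 + 0.079424 + 0.094122 + 0.035802 = 0.221466
Restricting to configurations with ground-station outage present: 0.079424 + 0.035802 = 0.115226.
Hence the posterior is 0.115226/0.221466 ≈ 0.5203.

P(ground-station outage | telemetry dropout) ≈ 0.5203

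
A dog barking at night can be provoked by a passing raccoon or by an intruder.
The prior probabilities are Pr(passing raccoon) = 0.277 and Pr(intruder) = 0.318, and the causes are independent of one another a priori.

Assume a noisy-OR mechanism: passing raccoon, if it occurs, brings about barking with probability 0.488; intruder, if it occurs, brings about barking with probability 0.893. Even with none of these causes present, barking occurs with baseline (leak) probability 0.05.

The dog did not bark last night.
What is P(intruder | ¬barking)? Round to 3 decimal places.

P(intruder | ¬barking) ≈ 0.048

Under noisy-OR, P(barking | causes) = 1 − (1−0.05)·∏(1−qᵢ) over the active causes.
By total probability over the 4 (passing raccoon, intruder) configurations:
  P(¬barking) = 0.95×0.723×0.682 + 0.10165×0.723×0.318 + 0.4864×0.277×0.682 + 0.052045×0.277×0.318
        = 0.468432 + 0.023371 + 0.091888 + 0.004584 = 0.588275
Keeping only the intruder-present terms gives 0.027955, so
  P(intruder | ¬barking) = 0.027955 / 0.588275 ≈ 0.048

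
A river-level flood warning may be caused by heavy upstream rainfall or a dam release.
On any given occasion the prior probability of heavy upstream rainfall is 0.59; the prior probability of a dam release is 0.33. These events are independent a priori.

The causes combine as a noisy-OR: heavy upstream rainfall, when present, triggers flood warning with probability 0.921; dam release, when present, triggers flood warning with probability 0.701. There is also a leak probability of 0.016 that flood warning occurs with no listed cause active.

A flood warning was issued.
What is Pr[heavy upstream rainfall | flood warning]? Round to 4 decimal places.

Under noisy-OR, P(flood warning | causes) = 1 − (1−0.016)·∏(1−qᵢ) over the active causes.
P(flood warning) = 0.016*0.41*0.67 + 0.705784*0.41*0.33 + 0.922264*0.59*0.67 + 0.976757*0.59*0.33 = 0.004395 + 0.095493 + 0.364571 + 0.190175 = 0.654634
Restricting to configurations with heavy upstream rainfall present: 0.364571 + 0.190175 = 0.554746.
Hence the posterior is 0.554746/0.654634 ≈ 0.8474.

Pr[heavy upstream rainfall | flood warning] ≈ 0.8474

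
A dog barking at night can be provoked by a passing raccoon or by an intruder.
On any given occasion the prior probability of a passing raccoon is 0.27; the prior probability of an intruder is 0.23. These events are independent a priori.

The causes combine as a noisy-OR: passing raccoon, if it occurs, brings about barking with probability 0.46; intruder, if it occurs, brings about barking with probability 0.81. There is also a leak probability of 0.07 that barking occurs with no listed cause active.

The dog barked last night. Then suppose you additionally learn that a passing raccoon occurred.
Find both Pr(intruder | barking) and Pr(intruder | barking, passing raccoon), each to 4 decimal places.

Pr(intruder | barking) ≈ 0.5765; Pr(intruder | barking, passing raccoon) ≈ 0.3518

Under noisy-OR, P(barking | causes) = 1 − (1−0.07)·∏(1−qᵢ) over the active causes.
For the numerator, keep only intruder=true terms: 0.138232 + 0.056175 = 0.194407
Normalizer over all consistent configurations: 0.07·0.73·0.77 + 0.8233·0.73·0.23 + 0.4978·0.27·0.77 + 0.904582·0.27·0.23 = 0.337247
P(intruder | barking) = 0.194407/0.337247 ≈ 0.5765

Now also conditioning on passing raccoon=true:
P(barking | passing raccoon) = 0.4978×0.77 + 0.904582×0.23 = 0.383306 + 0.208054 = 0.591360
Restricting to configurations with intruder present: 0.904582×0.23 = 0.208054.
Hence the posterior is 0.208054/0.591360 ≈ 0.3518.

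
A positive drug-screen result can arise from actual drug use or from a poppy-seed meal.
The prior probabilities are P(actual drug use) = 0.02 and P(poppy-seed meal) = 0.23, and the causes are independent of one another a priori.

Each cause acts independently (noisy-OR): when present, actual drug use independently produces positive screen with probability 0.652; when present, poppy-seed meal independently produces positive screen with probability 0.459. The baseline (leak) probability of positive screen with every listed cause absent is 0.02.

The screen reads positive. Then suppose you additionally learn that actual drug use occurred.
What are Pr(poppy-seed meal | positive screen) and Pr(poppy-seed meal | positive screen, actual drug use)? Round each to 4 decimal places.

Pr(poppy-seed meal | positive screen) ≈ 0.8129; Pr(poppy-seed meal | positive screen, actual drug use) ≈ 0.2699

Under noisy-OR, P(positive screen | causes) = 1 − (1−0.02)·∏(1−qᵢ) over the active causes.
Sum P(positive screen|·) weighted by the priors over the 4 (actual drug use, poppy-seed meal) configurations:
  P(positive screen) = 0.02*0.98*0.77 + 0.46982*0.98*0.23 + 0.65896*0.02*0.77 + 0.815497*0.02*0.23
        = 0.015092 + 0.105897 + 0.010148 + 0.003751 = 0.134888
The terms with poppy-seed meal present sum to 0.109648, so
  P(poppy-seed meal | positive screen) = 0.109648 / 0.134888 ≈ 0.8129

Now condition on the additional information:
Numerator (weight on configurations with poppy-seed meal): 0.815497·0.23 = 0.187564
Normalizer over all consistent configurations: 0.65896·0.77 + 0.815497·0.23 = 0.694963
P(poppy-seed meal | positive screen, actual drug use) = 0.187564/0.694963 ≈ 0.2699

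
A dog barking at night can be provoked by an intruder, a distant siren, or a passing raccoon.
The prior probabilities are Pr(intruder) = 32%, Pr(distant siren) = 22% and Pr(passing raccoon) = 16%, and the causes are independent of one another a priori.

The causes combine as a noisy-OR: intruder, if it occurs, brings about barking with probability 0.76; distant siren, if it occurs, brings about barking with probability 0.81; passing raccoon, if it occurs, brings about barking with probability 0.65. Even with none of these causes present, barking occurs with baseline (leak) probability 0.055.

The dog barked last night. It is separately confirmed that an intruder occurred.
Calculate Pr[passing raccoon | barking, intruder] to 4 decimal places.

Under noisy-OR, P(barking | causes) = 1 − (1−0.055)·∏(1−qᵢ) over the active causes.
Sum P(barking|·) weighted by the priors over the 4 (distant siren, passing raccoon) configurations:
  P(barking | intruder) = 0.7732·0.78·0.84 + 0.92062·0.78·0.16 + 0.956908·0.22·0.84 + 0.984918·0.22·0.16
        = 0.506601 + 0.114893 + 0.176837 + 0.034669 = 0.833000
The terms with passing raccoon present sum to 0.149562, so
  P(passing raccoon | barking, intruder) = 0.149562 / 0.833000 ≈ 0.1795

Pr[passing raccoon | barking, intruder] ≈ 0.1795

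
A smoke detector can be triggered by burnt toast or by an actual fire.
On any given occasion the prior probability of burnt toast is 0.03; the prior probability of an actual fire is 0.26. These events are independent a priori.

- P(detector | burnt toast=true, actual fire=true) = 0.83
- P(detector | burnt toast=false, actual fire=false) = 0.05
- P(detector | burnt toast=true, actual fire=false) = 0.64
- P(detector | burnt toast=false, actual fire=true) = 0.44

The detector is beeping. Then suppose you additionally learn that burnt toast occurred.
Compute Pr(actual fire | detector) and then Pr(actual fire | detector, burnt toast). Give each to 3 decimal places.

Sum P(detector|·) weighted by the priors over the 4 (burnt toast, actual fire) configurations:
  P(detector) = 0.05*0.97*0.74 + 0.44*0.97*0.26 + 0.64*0.03*0.74 + 0.83*0.03*0.26
        = 0.035890 + 0.110968 + 0.014208 + 0.006474 = 0.167540
Keeping only the actual fire-present terms gives 0.117442, so
  P(actual fire | detector) = 0.117442 / 0.167540 ≈ 0.701

Now also conditioning on burnt toast=true:
By total probability over both values of actual fire:
  P(detector | burnt toast) = 0.64*0.74 + 0.83*0.26
        = 0.473600 + 0.215800 = 0.689400
Configurations with actual fire contribute 0.215800, so
  P(actual fire | detector, burnt toast) = 0.215800 / 0.689400 ≈ 0.313
— burnt toast explains away the evidence for actual fire.

Pr(actual fire | detector) ≈ 0.701; Pr(actual fire | detector, burnt toast) ≈ 0.313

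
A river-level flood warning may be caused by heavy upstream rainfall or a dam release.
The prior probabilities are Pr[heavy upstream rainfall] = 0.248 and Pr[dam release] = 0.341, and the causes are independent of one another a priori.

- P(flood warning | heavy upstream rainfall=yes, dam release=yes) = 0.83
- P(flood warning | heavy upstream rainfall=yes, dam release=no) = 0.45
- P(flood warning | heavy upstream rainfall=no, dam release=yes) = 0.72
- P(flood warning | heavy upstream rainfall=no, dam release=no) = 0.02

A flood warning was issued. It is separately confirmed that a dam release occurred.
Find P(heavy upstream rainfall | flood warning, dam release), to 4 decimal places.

P(heavy upstream rainfall | flood warning, dam release) ≈ 0.2755

Enumerate both values of heavy upstream rainfall and weight by the priors:
  P(flood warning | dam release) = 0.72×0.752 + 0.83×0.248
        = 0.541440 + 0.205840 = 0.747280
Keeping only the heavy upstream rainfall-present terms gives 0.205840, so
  P(heavy upstream rainfall | flood warning, dam release) = 0.205840 / 0.747280 ≈ 0.2755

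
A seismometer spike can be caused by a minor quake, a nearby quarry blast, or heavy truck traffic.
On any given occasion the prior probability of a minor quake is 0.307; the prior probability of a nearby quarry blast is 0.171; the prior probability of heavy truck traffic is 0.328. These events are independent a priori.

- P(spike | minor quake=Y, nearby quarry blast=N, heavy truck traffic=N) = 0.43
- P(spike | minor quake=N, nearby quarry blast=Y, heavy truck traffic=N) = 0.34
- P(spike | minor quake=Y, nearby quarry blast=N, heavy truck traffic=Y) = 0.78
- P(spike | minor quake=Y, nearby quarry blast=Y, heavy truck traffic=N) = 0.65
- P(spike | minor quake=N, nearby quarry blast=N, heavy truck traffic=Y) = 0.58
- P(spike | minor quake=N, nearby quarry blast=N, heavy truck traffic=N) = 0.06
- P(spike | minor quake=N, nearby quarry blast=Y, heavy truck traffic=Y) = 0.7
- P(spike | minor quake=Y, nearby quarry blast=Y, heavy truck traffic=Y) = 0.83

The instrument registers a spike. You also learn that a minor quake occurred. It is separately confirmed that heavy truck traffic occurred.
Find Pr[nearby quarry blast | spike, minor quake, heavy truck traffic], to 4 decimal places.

Weight on nearby quarry blast=true, given the evidence: 0.83×0.171 = 0.141930
The normalizing constant is 0.78×0.829 + 0.83×0.171 = 0.788550
P(nearby quarry blast | spike, minor quake, heavy truck traffic) = 0.141930/0.788550 ≈ 0.1800

Pr[nearby quarry blast | spike, minor quake, heavy truck traffic] ≈ 0.1800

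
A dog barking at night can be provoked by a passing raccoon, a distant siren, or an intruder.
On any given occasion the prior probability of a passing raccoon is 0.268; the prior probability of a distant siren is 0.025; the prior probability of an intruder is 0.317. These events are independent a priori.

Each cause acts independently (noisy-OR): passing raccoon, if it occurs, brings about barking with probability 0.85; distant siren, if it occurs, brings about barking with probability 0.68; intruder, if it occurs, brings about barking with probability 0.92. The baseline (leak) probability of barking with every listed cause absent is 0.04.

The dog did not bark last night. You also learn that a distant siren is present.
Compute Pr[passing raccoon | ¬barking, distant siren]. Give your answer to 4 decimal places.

Under noisy-OR, P(barking | causes) = 1 − (1−0.04)·∏(1−qᵢ) over the active causes.
Enumerate the 4 (passing raccoon, intruder) configurations and weight by the priors:
  P(¬barking | distant siren) = 0.3072·0.732·0.683 + 0.024576·0.732·0.317 + 0.04608·0.268·0.683 + 0.003686·0.268·0.317
        = 0.153586 + 0.005703 + 0.008435 + 0.000313 = 0.168037
The terms with passing raccoon present sum to 0.008748, so
  P(passing raccoon | ¬barking, distant siren) = 0.008748 / 0.168037 ≈ 0.0521

Pr[passing raccoon | ¬barking, distant siren] ≈ 0.0521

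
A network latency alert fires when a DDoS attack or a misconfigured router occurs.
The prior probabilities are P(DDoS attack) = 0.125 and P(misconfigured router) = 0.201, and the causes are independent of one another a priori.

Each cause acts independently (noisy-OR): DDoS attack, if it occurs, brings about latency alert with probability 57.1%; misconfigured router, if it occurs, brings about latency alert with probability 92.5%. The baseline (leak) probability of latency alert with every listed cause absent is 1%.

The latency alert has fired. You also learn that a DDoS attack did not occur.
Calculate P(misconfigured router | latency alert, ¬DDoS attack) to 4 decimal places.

P(misconfigured router | latency alert, ¬DDoS attack) ≈ 0.9588

Under noisy-OR, P(latency alert | causes) = 1 − (1−0.01)·∏(1−qᵢ) over the active causes.
By total probability over both values of misconfigured router:
  P(latency alert | ¬DDoS attack) = 0.01×0.799 + 0.92575×0.201
        = 0.007990 + 0.186076 = 0.194066
Keeping only the misconfigured router-present terms gives 0.186076, so
  P(misconfigured router | latency alert, ¬DDoS attack) = 0.186076 / 0.194066 ≈ 0.9588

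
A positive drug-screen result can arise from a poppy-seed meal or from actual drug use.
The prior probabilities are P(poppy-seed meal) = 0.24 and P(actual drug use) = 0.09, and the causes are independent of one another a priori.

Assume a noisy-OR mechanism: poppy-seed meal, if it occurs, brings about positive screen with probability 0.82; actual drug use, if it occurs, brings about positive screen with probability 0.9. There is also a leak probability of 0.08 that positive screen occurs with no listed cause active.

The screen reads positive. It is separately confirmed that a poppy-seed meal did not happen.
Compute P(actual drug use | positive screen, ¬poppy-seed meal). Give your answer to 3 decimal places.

P(actual drug use | positive screen, ¬poppy-seed meal) ≈ 0.529

Under noisy-OR, P(positive screen | causes) = 1 − (1−0.08)·∏(1−qᵢ) over the active causes.
By total probability over both values of actual drug use:
  P(positive screen | ¬poppy-seed meal) = 0.08×0.91 + 0.908×0.09
        = 0.072800 + 0.081720 = 0.154520
Keeping only the actual drug use-present terms gives 0.081720, so
  P(actual drug use | positive screen, ¬poppy-seed meal) = 0.081720 / 0.154520 ≈ 0.529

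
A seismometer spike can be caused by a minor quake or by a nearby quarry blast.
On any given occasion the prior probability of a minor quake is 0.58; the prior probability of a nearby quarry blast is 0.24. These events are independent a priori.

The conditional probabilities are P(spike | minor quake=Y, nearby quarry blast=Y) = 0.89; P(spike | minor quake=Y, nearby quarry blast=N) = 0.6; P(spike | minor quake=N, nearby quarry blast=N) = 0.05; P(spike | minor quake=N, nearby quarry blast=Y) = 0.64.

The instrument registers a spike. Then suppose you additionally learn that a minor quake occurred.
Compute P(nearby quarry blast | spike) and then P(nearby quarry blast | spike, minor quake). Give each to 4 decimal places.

Weight on nearby quarry blast=true, given the evidence: 0.064512 + 0.123888 = 0.188400
Normalizer over all consistent configurations: 0.05×0.42×0.76 + 0.64×0.42×0.24 + 0.6×0.58×0.76 + 0.89×0.58×0.24 = 0.468840
Posterior = 0.188400 / 0.468840 ≈ 0.4018

With the extra evidence:
P(spike | minor quake) = 0.6·0.76 + 0.89·0.24 = 0.456000 + 0.213600 = 0.669600
Of this, 0.213600 comes from 0.89·0.24 (the nearby quarry blast=true cases).
P(nearby quarry blast | spike, minor quake) = 0.213600 / 0.669600 ≈ 0.3190
This is intercausal reasoning (explaining away): once minor quake accounts for the spike, nearby quarry blast becomes less likely.

P(nearby quarry blast | spike) ≈ 0.4018; P(nearby quarry blast | spike, minor quake) ≈ 0.3190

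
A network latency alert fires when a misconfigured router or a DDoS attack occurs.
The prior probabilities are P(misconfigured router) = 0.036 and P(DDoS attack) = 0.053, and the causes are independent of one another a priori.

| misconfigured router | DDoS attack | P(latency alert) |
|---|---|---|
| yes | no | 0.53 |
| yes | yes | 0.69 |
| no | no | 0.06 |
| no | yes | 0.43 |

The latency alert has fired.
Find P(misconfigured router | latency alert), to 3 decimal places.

P(latency alert) = 0.06·0.964·0.947 + 0.43·0.964·0.053 + 0.53·0.036·0.947 + 0.69·0.036·0.053 = 0.054774 + 0.021970 + 0.018069 + 0.001317 = 0.096130
Restricting to configurations with misconfigured router present: 0.018069 + 0.001317 = 0.019386.
P(misconfigured router | latency alert) = 0.019386 / 0.096130 ≈ 0.202

P(misconfigured router | latency alert) ≈ 0.202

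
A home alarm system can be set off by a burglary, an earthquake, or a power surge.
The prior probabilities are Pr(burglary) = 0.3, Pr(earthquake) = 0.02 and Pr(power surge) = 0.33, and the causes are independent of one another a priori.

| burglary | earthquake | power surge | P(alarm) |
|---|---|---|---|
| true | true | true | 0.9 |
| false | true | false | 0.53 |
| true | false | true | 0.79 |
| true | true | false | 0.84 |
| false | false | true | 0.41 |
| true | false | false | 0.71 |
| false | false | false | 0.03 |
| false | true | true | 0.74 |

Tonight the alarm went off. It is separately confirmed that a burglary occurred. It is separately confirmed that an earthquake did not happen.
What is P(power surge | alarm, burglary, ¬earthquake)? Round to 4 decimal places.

Enumerate both values of power surge and weight by the priors:
  P(alarm | burglary, ¬earthquake) = 0.71*0.67 + 0.79*0.33
        = 0.475700 + 0.260700 = 0.736400
Keeping only the power surge-present terms gives 0.260700, so
  P(power surge | alarm, burglary, ¬earthquake) = 0.260700 / 0.736400 ≈ 0.3540

P(power surge | alarm, burglary, ¬earthquake) ≈ 0.3540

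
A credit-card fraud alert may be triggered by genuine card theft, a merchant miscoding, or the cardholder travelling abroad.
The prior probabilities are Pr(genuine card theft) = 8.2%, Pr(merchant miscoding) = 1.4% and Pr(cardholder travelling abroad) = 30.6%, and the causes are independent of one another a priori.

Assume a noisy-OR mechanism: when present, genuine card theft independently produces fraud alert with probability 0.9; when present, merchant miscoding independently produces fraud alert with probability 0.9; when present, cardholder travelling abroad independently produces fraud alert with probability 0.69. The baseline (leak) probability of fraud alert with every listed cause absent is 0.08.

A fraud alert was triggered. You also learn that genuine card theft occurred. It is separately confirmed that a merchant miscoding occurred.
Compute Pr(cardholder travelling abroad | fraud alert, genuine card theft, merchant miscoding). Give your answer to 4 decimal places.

Under noisy-OR, P(fraud alert | causes) = 1 − (1−0.08)·∏(1−qᵢ) over the active causes.
P(fraud alert | genuine card theft, merchant miscoding) = 0.9908*0.694 + 0.997148*0.306 = 0.687615 + 0.305127 = 0.992742
Of this, 0.305127 comes from 0.997148*0.306 (the cardholder travelling abroad=true cases).
Hence the posterior is 0.305127/0.992742 ≈ 0.3074.

Pr(cardholder travelling abroad | fraud alert, genuine card theft, merchant miscoding) ≈ 0.3074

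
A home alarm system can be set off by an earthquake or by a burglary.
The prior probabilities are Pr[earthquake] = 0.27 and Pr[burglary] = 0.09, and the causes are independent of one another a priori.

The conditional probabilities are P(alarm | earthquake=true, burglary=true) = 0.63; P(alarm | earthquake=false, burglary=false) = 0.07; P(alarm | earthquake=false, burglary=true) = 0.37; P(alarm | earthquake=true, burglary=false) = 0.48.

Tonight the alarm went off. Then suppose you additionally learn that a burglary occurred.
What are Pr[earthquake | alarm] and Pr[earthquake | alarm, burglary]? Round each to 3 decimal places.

Pr[earthquake | alarm] ≈ 0.653; Pr[earthquake | alarm, burglary] ≈ 0.386

By total probability over the 4 (earthquake, burglary) configurations:
  P(alarm) = 0.07·0.73·0.91 + 0.37·0.73·0.09 + 0.48·0.27·0.91 + 0.63·0.27·0.09
        = 0.046501 + 0.024309 + 0.117936 + 0.015309 = 0.204055
Configurations with earthquake contribute 0.133245, so
  P(earthquake | alarm) = 0.133245 / 0.204055 ≈ 0.653

With the extra evidence:
For the numerator, keep only earthquake=true terms: 0.63×0.27 = 0.170100
Normalizer over all consistent configurations: 0.37×0.73 + 0.63×0.27 = 0.440200
P(earthquake | alarm, burglary) = 0.170100/0.440200 ≈ 0.386
Conditioning on burglary lowers the posterior on earthquake: the classic explaining-away effect in a common-effect structure.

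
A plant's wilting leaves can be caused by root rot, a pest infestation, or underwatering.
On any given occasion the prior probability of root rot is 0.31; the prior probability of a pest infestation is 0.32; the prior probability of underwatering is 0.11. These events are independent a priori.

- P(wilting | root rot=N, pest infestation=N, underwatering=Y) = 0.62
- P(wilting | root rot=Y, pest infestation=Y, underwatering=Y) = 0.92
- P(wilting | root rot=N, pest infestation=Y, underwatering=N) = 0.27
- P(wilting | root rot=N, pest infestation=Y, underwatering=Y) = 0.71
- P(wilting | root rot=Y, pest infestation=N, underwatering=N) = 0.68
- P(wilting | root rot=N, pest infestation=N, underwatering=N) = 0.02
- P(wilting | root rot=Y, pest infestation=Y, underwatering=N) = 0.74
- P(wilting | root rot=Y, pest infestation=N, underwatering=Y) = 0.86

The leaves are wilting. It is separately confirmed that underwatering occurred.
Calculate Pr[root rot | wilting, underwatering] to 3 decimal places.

Pr[root rot | wilting, underwatering] ≈ 0.378

Sum P(wilting|·) weighted by the priors over the 4 (root rot, pest infestation) configurations:
  P(wilting | underwatering) = 0.62×0.69×0.68 + 0.71×0.69×0.32 + 0.86×0.31×0.68 + 0.92×0.31×0.32
        = 0.290904 + 0.156768 + 0.181288 + 0.091264 = 0.720224
Keeping only the root rot-present terms gives 0.272552, so
  P(root rot | wilting, underwatering) = 0.272552 / 0.720224 ≈ 0.378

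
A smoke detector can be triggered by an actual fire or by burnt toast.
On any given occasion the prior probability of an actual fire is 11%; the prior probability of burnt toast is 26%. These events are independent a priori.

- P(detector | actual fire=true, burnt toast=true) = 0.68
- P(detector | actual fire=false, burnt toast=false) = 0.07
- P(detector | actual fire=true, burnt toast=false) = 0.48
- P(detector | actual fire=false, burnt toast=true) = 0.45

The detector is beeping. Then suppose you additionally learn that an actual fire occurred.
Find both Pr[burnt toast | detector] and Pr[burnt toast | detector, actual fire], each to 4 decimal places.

Pr[burnt toast | detector] ≈ 0.5920; Pr[burnt toast | detector, actual fire] ≈ 0.3323

P(detector) = 0.07·0.89·0.74 + 0.45·0.89·0.26 + 0.48·0.11·0.74 + 0.68·0.11·0.26 = 0.046102 + 0.104130 + 0.039072 + 0.019448 = 0.208752
Of this, 0.123578 comes from 0.104130 + 0.019448 (the burnt toast=true cases).
Hence the posterior is 0.123578/0.208752 ≈ 0.5920.

With the extra evidence:
Weight on burnt toast=true, given the evidence: 0.68·0.26 = 0.176800
The normalizing constant is 0.48·0.74 + 0.68·0.26 = 0.532000
Posterior = 0.176800 / 0.532000 ≈ 0.3323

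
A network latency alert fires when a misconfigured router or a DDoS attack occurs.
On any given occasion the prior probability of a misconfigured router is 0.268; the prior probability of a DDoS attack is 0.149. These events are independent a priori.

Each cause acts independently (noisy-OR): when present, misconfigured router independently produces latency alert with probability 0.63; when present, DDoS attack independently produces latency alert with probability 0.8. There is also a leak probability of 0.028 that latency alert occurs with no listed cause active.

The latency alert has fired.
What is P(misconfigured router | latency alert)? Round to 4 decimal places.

P(misconfigured router | latency alert) ≈ 0.6349

Under noisy-OR, P(latency alert | causes) = 1 − (1−0.028)·∏(1−qᵢ) over the active causes.
Numerator (weight on configurations with misconfigured router): 0.146046 + 0.037060 = 0.183106
The normalizing constant is 0.028×0.732×0.851 + 0.8056×0.732×0.149 + 0.64036×0.268×0.851 + 0.928072×0.268×0.149 = 0.288413
P(misconfigured router | latency alert) = 0.183106/0.288413 ≈ 0.6349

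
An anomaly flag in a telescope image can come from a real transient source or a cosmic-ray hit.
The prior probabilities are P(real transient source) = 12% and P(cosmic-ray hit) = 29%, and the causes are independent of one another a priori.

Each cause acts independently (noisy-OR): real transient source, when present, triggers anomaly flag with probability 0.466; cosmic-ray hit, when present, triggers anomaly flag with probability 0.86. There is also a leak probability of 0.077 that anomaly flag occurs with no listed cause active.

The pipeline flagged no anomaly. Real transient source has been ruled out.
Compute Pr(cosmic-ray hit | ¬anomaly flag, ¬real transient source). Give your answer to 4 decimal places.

Pr(cosmic-ray hit | ¬anomaly flag, ¬real transient source) ≈ 0.0541

Under noisy-OR, P(anomaly flag | causes) = 1 − (1−0.077)·∏(1−qᵢ) over the active causes.
P(¬anomaly flag | ¬real transient source) = 0.923·0.71 + 0.12922·0.29 = 0.655330 + 0.037474 = 0.692804
Of this, 0.037474 comes from 0.12922·0.29 (the cosmic-ray hit=true cases).
Hence the posterior is 0.037474/0.692804 ≈ 0.0541.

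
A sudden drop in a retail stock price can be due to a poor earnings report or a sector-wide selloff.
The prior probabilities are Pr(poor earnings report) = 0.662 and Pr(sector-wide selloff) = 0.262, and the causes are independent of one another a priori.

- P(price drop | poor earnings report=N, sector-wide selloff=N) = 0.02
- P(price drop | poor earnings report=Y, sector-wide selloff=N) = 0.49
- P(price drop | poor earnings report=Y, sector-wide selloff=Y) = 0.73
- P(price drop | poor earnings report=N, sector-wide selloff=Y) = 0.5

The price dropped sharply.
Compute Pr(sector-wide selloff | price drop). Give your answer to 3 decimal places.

Pr(sector-wide selloff | price drop) ≈ 0.412

Weight on sector-wide selloff=true, given the evidence: 0.044278 + 0.126614 = 0.170892
Denominator P(price drop): 0.02*0.338*0.738 + 0.5*0.338*0.262 + 0.49*0.662*0.738 + 0.73*0.662*0.262 = 0.415273
P(sector-wide selloff | price drop) = 0.170892/0.415273 ≈ 0.412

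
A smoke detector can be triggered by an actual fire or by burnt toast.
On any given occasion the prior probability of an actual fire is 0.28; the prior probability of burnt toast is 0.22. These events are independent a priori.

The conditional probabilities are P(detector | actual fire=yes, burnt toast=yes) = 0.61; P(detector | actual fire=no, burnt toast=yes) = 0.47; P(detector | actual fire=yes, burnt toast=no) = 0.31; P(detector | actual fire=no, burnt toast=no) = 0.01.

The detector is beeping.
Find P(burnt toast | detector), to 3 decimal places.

P(burnt toast | detector) ≈ 0.604

Numerator (weight on configurations with burnt toast): 0.074448 + 0.037576 = 0.112024
The normalizing constant is 0.01*0.72*0.78 + 0.47*0.72*0.22 + 0.31*0.28*0.78 + 0.61*0.28*0.22 = 0.185344
Posterior = 0.112024 / 0.185344 ≈ 0.604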